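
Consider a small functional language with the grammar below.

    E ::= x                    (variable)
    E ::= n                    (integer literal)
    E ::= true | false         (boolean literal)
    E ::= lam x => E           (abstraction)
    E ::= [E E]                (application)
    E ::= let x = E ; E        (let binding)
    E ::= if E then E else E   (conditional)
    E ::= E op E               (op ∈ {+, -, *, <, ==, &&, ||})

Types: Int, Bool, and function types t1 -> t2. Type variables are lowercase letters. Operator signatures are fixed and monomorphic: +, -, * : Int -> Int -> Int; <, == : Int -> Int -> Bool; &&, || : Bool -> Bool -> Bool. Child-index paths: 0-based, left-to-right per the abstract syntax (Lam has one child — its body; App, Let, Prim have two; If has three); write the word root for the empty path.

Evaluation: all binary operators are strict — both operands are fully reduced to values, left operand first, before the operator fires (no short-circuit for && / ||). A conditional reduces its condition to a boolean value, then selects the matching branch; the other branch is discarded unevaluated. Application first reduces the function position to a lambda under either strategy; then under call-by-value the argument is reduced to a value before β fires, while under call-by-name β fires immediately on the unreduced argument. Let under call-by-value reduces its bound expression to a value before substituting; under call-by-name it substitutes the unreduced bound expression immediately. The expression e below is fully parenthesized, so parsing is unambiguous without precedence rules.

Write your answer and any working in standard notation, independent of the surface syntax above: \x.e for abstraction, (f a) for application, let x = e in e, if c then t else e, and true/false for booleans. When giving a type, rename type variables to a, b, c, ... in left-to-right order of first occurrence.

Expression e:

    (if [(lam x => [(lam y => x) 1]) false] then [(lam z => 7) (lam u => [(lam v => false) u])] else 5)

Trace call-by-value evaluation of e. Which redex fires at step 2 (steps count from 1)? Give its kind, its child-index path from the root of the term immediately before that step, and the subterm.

Answer: beta at 0 : ((\y.false) 1)

Derivation:
step 0: (if ((\x.((\y.x) 1)) false) then ((\z.7) (\u.((\v.false) u))) else 5)
step 1: [beta@0] (if ((\y.false) 1) then ((\z.7) (\u.((\v.false) u))) else 5)
step 2: [beta@0] (if false then ((\z.7) (\u.((\v.false) u))) else 5)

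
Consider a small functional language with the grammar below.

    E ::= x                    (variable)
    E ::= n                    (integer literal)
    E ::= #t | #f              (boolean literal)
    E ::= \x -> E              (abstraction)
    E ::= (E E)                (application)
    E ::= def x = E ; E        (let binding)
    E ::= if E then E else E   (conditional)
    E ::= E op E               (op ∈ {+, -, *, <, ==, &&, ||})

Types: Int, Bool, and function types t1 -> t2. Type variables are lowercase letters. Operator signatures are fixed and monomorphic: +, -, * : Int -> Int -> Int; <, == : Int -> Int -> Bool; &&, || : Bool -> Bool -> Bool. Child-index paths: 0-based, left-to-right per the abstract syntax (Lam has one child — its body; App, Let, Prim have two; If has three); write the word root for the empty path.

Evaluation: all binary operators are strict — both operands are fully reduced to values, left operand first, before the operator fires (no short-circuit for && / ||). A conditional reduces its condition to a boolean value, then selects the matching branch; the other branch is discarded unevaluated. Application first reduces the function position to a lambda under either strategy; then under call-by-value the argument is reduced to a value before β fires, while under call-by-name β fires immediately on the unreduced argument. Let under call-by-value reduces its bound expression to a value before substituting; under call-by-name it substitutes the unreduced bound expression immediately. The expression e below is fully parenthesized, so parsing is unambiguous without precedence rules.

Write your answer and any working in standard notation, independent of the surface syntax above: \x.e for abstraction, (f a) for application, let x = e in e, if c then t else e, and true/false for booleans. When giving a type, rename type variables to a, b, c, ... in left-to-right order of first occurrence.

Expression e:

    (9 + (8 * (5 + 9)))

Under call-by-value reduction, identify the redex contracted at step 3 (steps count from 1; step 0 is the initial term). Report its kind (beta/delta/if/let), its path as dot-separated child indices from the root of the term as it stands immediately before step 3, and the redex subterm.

Derivation:
step 0: (9 + (8 * (5 + 9)))
step 1: [delta@1.1] (9 + (8 * 14))
step 2: [delta@1] (9 + 112)
step 3: [delta@root] 121

Answer: delta at root : (9 + 112)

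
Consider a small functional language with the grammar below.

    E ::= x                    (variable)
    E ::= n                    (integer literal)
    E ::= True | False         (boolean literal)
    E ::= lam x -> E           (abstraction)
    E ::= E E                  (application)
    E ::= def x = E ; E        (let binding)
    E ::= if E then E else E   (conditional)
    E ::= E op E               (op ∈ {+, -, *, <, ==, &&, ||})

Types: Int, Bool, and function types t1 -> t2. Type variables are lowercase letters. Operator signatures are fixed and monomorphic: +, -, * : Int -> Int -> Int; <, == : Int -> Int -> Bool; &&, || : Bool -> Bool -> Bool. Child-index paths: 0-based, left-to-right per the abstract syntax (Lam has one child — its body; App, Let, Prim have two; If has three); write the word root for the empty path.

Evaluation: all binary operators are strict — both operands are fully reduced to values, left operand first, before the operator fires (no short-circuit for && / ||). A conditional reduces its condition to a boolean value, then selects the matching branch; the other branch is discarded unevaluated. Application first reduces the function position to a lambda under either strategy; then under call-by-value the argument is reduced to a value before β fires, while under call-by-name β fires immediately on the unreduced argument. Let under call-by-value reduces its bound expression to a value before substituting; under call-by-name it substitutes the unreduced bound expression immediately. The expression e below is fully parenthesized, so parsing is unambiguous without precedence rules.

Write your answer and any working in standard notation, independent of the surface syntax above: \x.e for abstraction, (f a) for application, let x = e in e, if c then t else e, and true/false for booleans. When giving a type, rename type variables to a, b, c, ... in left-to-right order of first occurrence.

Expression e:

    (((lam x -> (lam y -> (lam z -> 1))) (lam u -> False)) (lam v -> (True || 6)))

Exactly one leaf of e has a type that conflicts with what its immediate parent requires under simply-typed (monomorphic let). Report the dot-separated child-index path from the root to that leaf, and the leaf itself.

Derivation:
\z._ : c -> Int
\y._ : b -> c -> Int
\x._ : a -> b -> c -> Int
\u._ : d -> Bool
  unify a -> b -> c -> Int ~ (d -> Bool) -> e
  unify a ~ d -> Bool
  unify b -> c -> Int ~ e
_ _ : b -> c -> Int
  unify Bool ~ Bool
  unify Int ~ Bool
  FAIL: mismatch Int ~ Bool

Answer: 1.0.1 : 6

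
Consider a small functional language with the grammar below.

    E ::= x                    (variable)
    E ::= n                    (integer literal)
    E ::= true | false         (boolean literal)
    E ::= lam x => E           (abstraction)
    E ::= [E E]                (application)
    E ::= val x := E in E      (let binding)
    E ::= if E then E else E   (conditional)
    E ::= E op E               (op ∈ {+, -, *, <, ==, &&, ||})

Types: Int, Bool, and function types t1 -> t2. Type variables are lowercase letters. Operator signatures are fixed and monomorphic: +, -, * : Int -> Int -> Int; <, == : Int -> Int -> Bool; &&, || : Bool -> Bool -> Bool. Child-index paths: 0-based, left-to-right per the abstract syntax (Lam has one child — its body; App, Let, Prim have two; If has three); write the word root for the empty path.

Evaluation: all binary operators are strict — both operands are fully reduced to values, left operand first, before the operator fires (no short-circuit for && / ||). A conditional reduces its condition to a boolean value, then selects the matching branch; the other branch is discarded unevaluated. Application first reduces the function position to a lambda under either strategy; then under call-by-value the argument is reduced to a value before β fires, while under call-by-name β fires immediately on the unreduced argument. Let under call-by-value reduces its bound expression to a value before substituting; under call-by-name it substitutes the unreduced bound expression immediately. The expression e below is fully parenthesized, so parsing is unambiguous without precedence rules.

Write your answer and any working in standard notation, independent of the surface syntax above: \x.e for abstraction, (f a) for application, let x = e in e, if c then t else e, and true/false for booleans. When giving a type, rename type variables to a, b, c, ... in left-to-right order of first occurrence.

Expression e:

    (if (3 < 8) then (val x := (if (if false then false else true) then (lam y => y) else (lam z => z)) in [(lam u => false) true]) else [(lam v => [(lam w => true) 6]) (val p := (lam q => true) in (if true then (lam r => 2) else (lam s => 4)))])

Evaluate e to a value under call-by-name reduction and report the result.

Answer: false

Derivation:
step 0: (if (3 < 8) then (let x = (if (if false then false else true) then (\y.y) else (\z.z)) in ((\u.false) true)) else ((\v.((\w.true) 6)) (let p = (\q.true) in (if true then (\r.2) else (\s.4)))))
step 1: [delta@0] (if true then (let x = (if (if false then false else true) then (\y.y) else (\z.z)) in ((\u.false) true)) else ((\v.((\w.true) 6)) (let p = (\q.true) in (if true then (\r.2) else (\s.4)))))
step 2: [if@root] (let x = (if (if false then false else true) then (\y.y) else (\z.z)) in ((\u.false) true))
step 3: [let@root] ((\u.false) true)
step 4: [beta@root] false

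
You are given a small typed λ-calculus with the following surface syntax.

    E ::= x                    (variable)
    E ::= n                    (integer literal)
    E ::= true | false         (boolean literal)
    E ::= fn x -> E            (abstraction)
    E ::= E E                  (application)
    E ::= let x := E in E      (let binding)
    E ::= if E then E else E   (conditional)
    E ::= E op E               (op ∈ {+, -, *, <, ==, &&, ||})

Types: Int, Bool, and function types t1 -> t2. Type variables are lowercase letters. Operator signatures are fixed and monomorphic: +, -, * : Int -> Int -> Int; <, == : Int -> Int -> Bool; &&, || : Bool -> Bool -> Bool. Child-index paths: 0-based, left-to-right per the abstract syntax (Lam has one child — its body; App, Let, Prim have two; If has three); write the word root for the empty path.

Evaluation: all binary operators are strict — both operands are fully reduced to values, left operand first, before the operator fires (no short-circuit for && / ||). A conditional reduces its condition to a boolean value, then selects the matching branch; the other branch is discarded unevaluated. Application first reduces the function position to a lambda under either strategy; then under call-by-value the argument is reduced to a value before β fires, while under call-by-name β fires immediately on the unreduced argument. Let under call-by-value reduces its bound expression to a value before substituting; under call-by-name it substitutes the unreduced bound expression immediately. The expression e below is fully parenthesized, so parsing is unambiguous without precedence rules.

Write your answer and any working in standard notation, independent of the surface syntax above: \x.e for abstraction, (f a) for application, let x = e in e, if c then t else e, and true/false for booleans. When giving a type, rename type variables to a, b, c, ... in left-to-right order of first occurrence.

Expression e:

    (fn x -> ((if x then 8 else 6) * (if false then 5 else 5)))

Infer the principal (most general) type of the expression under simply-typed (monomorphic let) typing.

Derivation:
x : a
  unify a ~ Bool
  unify Int ~ Int
  unify Int ~ Int
  unify Bool ~ Bool
  unify Int ~ Int
  unify Int ~ Int
\x._ : Bool -> Int

Answer: Bool -> Int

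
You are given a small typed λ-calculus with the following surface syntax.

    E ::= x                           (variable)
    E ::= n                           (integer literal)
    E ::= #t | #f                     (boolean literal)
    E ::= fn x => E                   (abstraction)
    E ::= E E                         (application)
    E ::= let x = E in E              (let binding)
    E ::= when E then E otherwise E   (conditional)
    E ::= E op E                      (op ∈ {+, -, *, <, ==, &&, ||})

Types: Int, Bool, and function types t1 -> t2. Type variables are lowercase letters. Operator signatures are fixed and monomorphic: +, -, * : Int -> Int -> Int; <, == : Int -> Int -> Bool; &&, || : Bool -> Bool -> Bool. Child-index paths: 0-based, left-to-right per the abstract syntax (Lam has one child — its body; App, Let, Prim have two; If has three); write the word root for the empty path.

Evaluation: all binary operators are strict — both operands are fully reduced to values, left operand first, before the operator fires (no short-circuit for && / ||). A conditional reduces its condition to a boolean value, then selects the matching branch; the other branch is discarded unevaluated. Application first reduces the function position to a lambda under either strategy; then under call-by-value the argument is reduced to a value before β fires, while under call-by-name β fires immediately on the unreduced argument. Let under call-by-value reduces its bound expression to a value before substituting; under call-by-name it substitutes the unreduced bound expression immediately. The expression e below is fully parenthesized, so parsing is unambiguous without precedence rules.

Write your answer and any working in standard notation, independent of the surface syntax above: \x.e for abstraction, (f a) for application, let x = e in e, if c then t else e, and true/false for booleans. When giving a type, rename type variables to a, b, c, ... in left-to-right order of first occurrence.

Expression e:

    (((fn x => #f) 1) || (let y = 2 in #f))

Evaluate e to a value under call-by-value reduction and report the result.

Working:
step 0: (((\x.false) 1) || (let y = 2 in false))
step 1: [beta@0] (false || (let y = 2 in false))
step 2: [let@1] (false || false)
step 3: [delta@root] false

Answer: false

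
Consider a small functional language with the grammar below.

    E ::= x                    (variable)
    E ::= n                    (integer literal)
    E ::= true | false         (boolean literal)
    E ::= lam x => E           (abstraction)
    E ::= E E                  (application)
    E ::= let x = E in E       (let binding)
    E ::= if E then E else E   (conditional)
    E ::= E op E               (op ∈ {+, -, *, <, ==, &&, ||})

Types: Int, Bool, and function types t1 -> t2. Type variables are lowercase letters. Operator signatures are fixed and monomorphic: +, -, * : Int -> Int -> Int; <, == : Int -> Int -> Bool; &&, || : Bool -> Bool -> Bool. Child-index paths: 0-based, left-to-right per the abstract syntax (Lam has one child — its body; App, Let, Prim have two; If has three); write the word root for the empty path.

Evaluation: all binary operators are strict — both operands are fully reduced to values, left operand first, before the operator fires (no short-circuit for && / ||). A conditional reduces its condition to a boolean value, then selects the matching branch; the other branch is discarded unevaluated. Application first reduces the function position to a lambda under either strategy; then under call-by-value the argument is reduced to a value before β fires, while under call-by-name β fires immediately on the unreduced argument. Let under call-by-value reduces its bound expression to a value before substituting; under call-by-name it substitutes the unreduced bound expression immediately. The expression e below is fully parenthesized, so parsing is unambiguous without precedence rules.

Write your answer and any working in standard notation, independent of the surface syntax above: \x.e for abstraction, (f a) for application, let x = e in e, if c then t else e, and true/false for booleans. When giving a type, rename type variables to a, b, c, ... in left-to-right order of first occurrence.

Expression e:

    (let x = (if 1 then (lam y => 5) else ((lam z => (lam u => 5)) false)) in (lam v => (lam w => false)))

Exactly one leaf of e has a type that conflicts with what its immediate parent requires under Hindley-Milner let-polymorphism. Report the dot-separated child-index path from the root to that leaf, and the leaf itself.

Answer: 0.0 : 1

Derivation:
  unify Int ~ Bool
  FAIL: mismatch Int ~ Bool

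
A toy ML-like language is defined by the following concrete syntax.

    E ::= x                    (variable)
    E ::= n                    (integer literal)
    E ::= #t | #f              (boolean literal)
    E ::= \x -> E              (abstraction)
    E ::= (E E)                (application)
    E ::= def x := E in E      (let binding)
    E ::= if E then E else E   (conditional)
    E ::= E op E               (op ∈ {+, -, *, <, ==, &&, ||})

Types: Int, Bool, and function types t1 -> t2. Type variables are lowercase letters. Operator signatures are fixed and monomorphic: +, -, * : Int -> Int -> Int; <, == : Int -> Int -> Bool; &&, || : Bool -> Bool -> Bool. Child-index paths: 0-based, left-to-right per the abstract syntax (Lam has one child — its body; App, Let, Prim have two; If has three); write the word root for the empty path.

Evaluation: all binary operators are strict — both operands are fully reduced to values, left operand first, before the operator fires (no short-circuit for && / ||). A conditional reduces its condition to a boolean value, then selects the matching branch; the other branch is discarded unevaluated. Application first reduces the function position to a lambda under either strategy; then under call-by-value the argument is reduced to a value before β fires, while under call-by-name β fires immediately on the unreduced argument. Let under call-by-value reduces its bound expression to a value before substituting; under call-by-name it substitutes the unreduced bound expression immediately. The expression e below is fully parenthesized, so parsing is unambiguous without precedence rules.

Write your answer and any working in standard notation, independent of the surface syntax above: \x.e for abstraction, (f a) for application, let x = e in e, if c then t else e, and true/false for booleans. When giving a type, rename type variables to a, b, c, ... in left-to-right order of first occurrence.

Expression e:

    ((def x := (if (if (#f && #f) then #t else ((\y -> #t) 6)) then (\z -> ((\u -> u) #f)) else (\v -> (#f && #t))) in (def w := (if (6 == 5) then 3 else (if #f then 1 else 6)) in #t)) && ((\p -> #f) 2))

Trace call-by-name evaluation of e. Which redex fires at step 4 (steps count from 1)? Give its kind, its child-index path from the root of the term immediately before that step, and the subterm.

Derivation:
step 0: ((let x = (if (if (false && false) then true else ((\y.true) 6)) then (\z.((\u.u) false)) else (\v.(false && true))) in (let w = (if (6 == 5) then 3 else (if false then 1 else 6)) in true)) && ((\p.false) 2))
step 1: [let@0] ((let w = (if (6 == 5) then 3 else (if false then 1 else 6)) in true) && ((\p.false) 2))
step 2: [let@0] (true && ((\p.false) 2))
step 3: [beta@1] (true && false)
step 4: [delta@root] false

Answer: delta at root : (true && false)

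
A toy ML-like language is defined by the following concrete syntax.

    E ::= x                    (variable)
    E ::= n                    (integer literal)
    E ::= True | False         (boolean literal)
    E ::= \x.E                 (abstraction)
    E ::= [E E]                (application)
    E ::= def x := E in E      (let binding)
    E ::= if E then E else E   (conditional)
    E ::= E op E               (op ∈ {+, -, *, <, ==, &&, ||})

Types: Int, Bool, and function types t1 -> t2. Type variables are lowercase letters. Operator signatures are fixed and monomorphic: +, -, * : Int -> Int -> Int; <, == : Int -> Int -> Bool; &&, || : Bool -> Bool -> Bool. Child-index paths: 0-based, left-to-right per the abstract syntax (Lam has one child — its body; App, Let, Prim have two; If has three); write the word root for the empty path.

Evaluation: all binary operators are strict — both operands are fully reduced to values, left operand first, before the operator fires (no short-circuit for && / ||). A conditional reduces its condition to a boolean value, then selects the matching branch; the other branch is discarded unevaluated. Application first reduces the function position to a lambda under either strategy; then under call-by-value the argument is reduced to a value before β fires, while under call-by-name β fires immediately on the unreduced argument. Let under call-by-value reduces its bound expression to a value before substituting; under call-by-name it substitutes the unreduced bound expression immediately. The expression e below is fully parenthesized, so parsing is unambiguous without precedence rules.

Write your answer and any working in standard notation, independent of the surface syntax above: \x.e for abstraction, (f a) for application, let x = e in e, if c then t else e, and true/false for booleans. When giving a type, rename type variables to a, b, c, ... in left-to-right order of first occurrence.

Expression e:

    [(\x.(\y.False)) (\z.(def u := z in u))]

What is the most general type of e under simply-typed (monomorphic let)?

Working:
\y._ : b -> Bool
\x._ : a -> b -> Bool
z : c
let u : c
u : c
\z._ : c -> c
  unify a -> b -> Bool ~ (c -> c) -> d
  unify a ~ c -> c
  unify b -> Bool ~ d
_ _ : b -> Bool

Answer: a -> Bool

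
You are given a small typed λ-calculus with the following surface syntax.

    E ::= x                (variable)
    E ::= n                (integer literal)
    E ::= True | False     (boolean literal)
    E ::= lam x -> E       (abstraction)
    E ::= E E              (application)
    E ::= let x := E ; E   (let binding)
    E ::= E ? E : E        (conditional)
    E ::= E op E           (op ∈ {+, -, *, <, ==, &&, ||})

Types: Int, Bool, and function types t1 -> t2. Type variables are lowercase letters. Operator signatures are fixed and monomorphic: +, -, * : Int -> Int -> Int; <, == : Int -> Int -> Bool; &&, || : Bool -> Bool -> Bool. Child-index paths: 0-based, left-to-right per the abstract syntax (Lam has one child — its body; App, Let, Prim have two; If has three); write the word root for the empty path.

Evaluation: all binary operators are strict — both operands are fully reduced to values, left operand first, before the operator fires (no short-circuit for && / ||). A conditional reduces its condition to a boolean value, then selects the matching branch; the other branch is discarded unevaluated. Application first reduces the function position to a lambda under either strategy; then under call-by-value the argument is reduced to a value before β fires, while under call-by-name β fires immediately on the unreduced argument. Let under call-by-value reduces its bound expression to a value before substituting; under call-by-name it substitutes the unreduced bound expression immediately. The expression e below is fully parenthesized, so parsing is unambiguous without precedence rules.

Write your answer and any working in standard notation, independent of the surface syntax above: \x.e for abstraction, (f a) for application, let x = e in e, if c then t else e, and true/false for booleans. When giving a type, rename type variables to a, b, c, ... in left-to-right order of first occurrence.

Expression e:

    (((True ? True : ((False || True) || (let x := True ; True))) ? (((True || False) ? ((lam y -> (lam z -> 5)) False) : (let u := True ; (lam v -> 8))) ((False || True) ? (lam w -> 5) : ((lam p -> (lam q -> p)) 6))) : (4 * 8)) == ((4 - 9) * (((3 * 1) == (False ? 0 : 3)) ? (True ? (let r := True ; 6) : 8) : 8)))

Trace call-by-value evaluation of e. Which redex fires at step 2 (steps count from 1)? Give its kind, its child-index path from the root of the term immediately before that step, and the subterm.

Derivation:
step 0: ((if (if true then true else ((false || true) || (let x = true in true))) then ((if (true || false) then ((\y.(\z.5)) false) else (let u = true in (\v.8))) (if (false || true) then (\w.5) else ((\p.(\q.p)) 6))) else (4 * 8)) == ((4 - 9) * (if ((3 * 1) == (if false then 0 else 3)) then (if true then (let r = true in 6) else 8) else 8)))
step 1: [if@0.0] ((if true then ((if (true || false) then ((\y.(\z.5)) false) else (let u = true in (\v.8))) (if (false || true) then (\w.5) else ((\p.(\q.p)) 6))) else (4 * 8)) == ((4 - 9) * (if ((3 * 1) == (if false then 0 else 3)) then (if true then (let r = true in 6) else 8) else 8)))
step 2: [if@0] (((if (true || false) then ((\y.(\z.5)) false) else (let u = true in (\v.8))) (if (false || true) then (\w.5) else ((\p.(\q.p)) 6))) == ((4 - 9) * (if ((3 * 1) == (if false then 0 else 3)) then (if true then (let r = true in 6) else 8) else 8)))

Answer: if at 0 : (if true then ((if (true || false) then ((\y.(\z.5)) false) else (let u = true in (\v.8))) (if (false || true) then (\w.5) else ((\p.(\q.p)) 6))) else (4 * 8))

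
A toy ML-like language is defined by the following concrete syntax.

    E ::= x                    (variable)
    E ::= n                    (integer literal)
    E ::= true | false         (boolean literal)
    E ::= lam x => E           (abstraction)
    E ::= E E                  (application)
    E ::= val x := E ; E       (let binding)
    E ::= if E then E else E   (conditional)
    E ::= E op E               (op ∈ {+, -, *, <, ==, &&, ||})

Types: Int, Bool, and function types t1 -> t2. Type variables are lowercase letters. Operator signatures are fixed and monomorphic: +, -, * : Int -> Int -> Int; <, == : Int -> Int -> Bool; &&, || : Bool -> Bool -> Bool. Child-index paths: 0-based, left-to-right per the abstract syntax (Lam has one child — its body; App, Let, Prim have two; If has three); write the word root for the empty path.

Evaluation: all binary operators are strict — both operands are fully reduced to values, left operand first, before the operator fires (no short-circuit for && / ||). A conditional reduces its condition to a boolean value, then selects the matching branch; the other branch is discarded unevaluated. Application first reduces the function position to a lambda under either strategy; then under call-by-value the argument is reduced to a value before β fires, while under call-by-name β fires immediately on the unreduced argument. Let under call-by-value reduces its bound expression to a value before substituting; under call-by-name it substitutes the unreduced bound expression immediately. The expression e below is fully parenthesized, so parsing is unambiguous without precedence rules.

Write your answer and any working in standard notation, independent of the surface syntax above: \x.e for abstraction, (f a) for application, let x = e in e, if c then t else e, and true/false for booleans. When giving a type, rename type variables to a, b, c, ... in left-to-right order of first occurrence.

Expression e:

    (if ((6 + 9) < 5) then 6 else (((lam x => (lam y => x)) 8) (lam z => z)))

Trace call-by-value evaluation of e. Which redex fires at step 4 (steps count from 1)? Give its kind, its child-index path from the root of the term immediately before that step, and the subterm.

Answer: beta at 0 : ((\x.(\y.x)) 8)

Derivation:
step 0: (if ((6 + 9) < 5) then 6 else (((\x.(\y.x)) 8) (\z.z)))
step 1: [delta@0.0] (if (15 < 5) then 6 else (((\x.(\y.x)) 8) (\z.z)))
step 2: [delta@0] (if false then 6 else (((\x.(\y.x)) 8) (\z.z)))
step 3: [if@root] (((\x.(\y.x)) 8) (\z.z))
step 4: [beta@0] ((\y.8) (\z.z))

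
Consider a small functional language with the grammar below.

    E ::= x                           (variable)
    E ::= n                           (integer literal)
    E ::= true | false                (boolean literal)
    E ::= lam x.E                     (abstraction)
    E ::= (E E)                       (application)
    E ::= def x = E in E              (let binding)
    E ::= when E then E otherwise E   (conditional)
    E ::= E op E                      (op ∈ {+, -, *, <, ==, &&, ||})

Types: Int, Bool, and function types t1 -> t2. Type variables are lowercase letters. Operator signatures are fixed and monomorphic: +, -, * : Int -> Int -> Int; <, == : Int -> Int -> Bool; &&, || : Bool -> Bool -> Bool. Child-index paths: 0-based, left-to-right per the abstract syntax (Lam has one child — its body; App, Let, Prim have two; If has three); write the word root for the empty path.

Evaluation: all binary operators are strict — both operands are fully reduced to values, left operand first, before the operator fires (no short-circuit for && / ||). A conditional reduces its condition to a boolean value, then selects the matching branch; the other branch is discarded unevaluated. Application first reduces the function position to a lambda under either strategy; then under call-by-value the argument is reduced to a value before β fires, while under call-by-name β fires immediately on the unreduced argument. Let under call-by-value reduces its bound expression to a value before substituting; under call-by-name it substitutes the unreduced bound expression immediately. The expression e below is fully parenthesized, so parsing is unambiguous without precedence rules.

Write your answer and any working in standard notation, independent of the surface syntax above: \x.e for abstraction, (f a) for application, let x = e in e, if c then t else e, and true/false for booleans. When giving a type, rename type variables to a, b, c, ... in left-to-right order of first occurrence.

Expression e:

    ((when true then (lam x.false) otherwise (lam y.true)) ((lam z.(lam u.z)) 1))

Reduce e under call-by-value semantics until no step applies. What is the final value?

Answer: false

Trace:
step 0: ((if true then (\x.false) else (\y.true)) ((\z.(\u.z)) 1))
step 1: [if@0] ((\x.false) ((\z.(\u.z)) 1))
step 2: [beta@1] ((\x.false) (\u.1))
step 3: [beta@root] false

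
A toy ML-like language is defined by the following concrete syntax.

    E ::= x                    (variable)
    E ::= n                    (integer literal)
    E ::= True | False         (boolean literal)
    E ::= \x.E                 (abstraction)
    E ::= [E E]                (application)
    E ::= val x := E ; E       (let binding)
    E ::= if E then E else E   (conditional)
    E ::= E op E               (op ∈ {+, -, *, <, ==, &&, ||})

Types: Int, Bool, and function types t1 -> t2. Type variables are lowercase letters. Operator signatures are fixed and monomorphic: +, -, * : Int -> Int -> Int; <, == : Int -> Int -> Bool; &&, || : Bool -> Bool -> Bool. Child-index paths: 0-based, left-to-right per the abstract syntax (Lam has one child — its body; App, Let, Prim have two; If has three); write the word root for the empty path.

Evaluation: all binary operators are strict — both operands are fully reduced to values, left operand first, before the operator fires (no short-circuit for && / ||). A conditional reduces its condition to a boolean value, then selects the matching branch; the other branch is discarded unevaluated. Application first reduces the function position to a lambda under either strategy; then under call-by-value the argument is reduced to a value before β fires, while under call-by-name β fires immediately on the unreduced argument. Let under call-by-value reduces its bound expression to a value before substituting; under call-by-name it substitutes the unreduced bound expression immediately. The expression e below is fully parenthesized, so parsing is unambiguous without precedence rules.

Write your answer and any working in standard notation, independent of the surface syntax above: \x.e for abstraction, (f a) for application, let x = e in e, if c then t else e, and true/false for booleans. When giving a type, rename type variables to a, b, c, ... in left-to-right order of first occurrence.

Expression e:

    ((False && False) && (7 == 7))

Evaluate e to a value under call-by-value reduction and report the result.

Answer: false

Derivation:
step 0: ((false && false) && (7 == 7))
step 1: [delta@0] (false && (7 == 7))
step 2: [delta@1] (false && true)
step 3: [delta@root] false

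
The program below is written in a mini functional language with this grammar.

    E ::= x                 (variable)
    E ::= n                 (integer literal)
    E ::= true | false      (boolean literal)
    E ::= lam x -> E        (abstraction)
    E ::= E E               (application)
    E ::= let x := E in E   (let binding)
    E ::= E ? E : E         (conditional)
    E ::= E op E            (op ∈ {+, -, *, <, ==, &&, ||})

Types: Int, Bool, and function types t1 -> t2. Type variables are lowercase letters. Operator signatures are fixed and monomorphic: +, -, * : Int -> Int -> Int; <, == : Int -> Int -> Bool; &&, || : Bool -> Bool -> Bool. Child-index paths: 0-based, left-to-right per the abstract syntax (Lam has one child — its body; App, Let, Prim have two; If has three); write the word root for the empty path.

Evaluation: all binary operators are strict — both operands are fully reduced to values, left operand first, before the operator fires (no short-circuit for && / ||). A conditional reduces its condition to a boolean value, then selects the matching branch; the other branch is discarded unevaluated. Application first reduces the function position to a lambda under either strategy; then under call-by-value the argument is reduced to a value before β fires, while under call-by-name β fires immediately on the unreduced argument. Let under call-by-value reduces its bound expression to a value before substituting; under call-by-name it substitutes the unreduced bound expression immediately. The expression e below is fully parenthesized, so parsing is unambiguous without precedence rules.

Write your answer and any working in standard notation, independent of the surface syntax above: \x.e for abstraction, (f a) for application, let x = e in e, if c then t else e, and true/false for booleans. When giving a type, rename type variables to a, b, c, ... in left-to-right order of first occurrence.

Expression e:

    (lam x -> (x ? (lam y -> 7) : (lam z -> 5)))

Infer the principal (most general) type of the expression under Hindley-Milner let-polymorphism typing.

Answer: Bool -> a -> Int

Trace:
x : a
  unify a ~ Bool
\y._ : b -> Int
\z._ : c -> Int
  unify b -> Int ~ c -> Int
  unify b ~ c
  unify Int ~ Int
\x._ : Bool -> c -> Int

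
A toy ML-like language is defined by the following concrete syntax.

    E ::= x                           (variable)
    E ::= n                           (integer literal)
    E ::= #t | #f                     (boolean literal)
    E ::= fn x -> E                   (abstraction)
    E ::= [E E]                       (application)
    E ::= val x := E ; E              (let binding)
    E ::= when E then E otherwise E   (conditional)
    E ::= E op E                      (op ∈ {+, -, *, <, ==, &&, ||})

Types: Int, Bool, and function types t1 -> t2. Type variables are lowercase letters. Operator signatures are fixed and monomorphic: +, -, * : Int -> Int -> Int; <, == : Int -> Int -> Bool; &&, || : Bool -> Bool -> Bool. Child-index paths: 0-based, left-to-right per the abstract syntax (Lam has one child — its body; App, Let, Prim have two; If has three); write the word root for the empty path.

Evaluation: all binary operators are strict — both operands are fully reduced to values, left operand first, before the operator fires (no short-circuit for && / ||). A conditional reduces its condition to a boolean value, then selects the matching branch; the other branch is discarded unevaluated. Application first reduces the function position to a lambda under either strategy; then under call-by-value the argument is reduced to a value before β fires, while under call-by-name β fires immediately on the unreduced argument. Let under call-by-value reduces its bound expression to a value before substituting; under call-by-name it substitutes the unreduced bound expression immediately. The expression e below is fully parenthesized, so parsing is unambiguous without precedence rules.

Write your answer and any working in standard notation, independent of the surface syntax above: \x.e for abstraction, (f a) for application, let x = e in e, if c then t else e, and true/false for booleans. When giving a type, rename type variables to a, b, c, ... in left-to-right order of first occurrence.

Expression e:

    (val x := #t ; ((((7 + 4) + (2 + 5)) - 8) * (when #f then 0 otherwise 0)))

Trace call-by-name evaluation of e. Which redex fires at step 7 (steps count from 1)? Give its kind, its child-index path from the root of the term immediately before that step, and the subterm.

Trace:
step 0: (let x = true in ((((7 + 4) + (2 + 5)) - 8) * (if false then 0 else 0)))
step 1: [let@root] ((((7 + 4) + (2 + 5)) - 8) * (if false then 0 else 0))
step 2: [delta@0.0.0] (((11 + (2 + 5)) - 8) * (if false then 0 else 0))
step 3: [delta@0.0.1] (((11 + 7) - 8) * (if false then 0 else 0))
step 4: [delta@0.0] ((18 - 8) * (if false then 0 else 0))
step 5: [delta@0] (10 * (if false then 0 else 0))
step 6: [if@1] (10 * 0)
step 7: [delta@root] 0

Answer: delta at root : (10 * 0)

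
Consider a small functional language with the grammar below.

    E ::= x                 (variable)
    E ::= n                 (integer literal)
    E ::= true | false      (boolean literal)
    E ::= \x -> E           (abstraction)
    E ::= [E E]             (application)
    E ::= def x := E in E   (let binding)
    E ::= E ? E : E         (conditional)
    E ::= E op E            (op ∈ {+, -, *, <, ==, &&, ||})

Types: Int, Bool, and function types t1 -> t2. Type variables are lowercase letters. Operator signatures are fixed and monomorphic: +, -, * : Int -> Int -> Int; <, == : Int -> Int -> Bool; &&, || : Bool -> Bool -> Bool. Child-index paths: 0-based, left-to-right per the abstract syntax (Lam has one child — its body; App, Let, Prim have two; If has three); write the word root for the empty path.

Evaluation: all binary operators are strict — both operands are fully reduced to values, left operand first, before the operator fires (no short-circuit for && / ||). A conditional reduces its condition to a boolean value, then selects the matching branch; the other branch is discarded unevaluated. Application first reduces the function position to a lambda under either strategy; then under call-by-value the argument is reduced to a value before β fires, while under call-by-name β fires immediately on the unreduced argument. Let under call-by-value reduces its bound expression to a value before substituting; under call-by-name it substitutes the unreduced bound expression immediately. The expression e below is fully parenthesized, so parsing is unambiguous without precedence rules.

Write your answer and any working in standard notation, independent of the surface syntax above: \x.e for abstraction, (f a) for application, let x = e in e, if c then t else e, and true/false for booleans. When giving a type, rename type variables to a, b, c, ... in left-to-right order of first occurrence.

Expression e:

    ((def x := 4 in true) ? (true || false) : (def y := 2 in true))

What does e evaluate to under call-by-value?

Answer: true

Derivation:
step 0: (if (let x = 4 in true) then (true || false) else (let y = 2 in true))
step 1: [let@0] (if true then (true || false) else (let y = 2 in true))
step 2: [if@root] (true || false)
step 3: [delta@root] true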